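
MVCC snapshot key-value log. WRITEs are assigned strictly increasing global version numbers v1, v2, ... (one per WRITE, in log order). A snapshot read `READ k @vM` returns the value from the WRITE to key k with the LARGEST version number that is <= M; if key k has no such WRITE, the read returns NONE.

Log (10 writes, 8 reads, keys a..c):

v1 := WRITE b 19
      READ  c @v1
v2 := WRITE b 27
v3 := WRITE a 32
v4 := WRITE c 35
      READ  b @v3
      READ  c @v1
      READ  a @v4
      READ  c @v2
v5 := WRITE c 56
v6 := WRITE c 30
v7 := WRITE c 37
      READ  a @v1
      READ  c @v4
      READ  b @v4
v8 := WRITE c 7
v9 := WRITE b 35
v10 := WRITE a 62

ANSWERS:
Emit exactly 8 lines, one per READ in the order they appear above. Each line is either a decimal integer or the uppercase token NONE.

v1: WRITE b=19  (b history now [(1, 19)])
READ c @v1: history=[] -> no version <= 1 -> NONE
v2: WRITE b=27  (b history now [(1, 19), (2, 27)])
v3: WRITE a=32  (a history now [(3, 32)])
v4: WRITE c=35  (c history now [(4, 35)])
READ b @v3: history=[(1, 19), (2, 27)] -> pick v2 -> 27
READ c @v1: history=[(4, 35)] -> no version <= 1 -> NONE
READ a @v4: history=[(3, 32)] -> pick v3 -> 32
READ c @v2: history=[(4, 35)] -> no version <= 2 -> NONE
v5: WRITE c=56  (c history now [(4, 35), (5, 56)])
v6: WRITE c=30  (c history now [(4, 35), (5, 56), (6, 30)])
v7: WRITE c=37  (c history now [(4, 35), (5, 56), (6, 30), (7, 37)])
READ a @v1: history=[(3, 32)] -> no version <= 1 -> NONE
READ c @v4: history=[(4, 35), (5, 56), (6, 30), (7, 37)] -> pick v4 -> 35
READ b @v4: history=[(1, 19), (2, 27)] -> pick v2 -> 27
v8: WRITE c=7  (c history now [(4, 35), (5, 56), (6, 30), (7, 37), (8, 7)])
v9: WRITE b=35  (b history now [(1, 19), (2, 27), (9, 35)])
v10: WRITE a=62  (a history now [(3, 32), (10, 62)])

Answer: NONE
27
NONE
32
NONE
NONE
35
27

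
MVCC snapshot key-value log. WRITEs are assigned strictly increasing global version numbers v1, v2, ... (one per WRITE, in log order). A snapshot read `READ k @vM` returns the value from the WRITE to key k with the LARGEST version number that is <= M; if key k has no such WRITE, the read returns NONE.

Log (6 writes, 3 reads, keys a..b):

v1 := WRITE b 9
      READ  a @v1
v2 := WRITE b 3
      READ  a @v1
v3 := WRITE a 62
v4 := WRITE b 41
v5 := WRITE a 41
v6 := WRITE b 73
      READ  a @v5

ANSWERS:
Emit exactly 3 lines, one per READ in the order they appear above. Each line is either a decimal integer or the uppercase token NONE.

Answer: NONE
NONE
41

Derivation:
v1: WRITE b=9  (b history now [(1, 9)])
READ a @v1: history=[] -> no version <= 1 -> NONE
v2: WRITE b=3  (b history now [(1, 9), (2, 3)])
READ a @v1: history=[] -> no version <= 1 -> NONE
v3: WRITE a=62  (a history now [(3, 62)])
v4: WRITE b=41  (b history now [(1, 9), (2, 3), (4, 41)])
v5: WRITE a=41  (a history now [(3, 62), (5, 41)])
v6: WRITE b=73  (b history now [(1, 9), (2, 3), (4, 41), (6, 73)])
READ a @v5: history=[(3, 62), (5, 41)] -> pick v5 -> 41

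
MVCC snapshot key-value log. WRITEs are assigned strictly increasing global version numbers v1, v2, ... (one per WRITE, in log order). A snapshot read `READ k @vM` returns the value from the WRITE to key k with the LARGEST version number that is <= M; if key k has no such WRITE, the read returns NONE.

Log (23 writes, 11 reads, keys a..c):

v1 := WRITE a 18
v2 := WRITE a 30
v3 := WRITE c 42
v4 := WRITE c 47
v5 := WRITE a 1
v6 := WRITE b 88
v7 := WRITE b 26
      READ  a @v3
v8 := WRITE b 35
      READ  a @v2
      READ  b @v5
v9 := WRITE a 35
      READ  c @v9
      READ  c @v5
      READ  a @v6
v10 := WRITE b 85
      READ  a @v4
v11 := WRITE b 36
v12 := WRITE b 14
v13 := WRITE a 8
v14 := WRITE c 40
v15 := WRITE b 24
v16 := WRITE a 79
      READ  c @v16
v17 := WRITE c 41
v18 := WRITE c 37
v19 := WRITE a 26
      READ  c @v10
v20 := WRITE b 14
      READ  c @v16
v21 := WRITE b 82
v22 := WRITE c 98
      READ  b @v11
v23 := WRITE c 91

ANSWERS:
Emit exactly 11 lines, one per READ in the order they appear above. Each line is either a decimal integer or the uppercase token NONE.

Answer: 30
30
NONE
47
47
1
30
40
47
40
36

Derivation:
v1: WRITE a=18  (a history now [(1, 18)])
v2: WRITE a=30  (a history now [(1, 18), (2, 30)])
v3: WRITE c=42  (c history now [(3, 42)])
v4: WRITE c=47  (c history now [(3, 42), (4, 47)])
v5: WRITE a=1  (a history now [(1, 18), (2, 30), (5, 1)])
v6: WRITE b=88  (b history now [(6, 88)])
v7: WRITE b=26  (b history now [(6, 88), (7, 26)])
READ a @v3: history=[(1, 18), (2, 30), (5, 1)] -> pick v2 -> 30
v8: WRITE b=35  (b history now [(6, 88), (7, 26), (8, 35)])
READ a @v2: history=[(1, 18), (2, 30), (5, 1)] -> pick v2 -> 30
READ b @v5: history=[(6, 88), (7, 26), (8, 35)] -> no version <= 5 -> NONE
v9: WRITE a=35  (a history now [(1, 18), (2, 30), (5, 1), (9, 35)])
READ c @v9: history=[(3, 42), (4, 47)] -> pick v4 -> 47
READ c @v5: history=[(3, 42), (4, 47)] -> pick v4 -> 47
READ a @v6: history=[(1, 18), (2, 30), (5, 1), (9, 35)] -> pick v5 -> 1
v10: WRITE b=85  (b history now [(6, 88), (7, 26), (8, 35), (10, 85)])
READ a @v4: history=[(1, 18), (2, 30), (5, 1), (9, 35)] -> pick v2 -> 30
v11: WRITE b=36  (b history now [(6, 88), (7, 26), (8, 35), (10, 85), (11, 36)])
v12: WRITE b=14  (b history now [(6, 88), (7, 26), (8, 35), (10, 85), (11, 36), (12, 14)])
v13: WRITE a=8  (a history now [(1, 18), (2, 30), (5, 1), (9, 35), (13, 8)])
v14: WRITE c=40  (c history now [(3, 42), (4, 47), (14, 40)])
v15: WRITE b=24  (b history now [(6, 88), (7, 26), (8, 35), (10, 85), (11, 36), (12, 14), (15, 24)])
v16: WRITE a=79  (a history now [(1, 18), (2, 30), (5, 1), (9, 35), (13, 8), (16, 79)])
READ c @v16: history=[(3, 42), (4, 47), (14, 40)] -> pick v14 -> 40
v17: WRITE c=41  (c history now [(3, 42), (4, 47), (14, 40), (17, 41)])
v18: WRITE c=37  (c history now [(3, 42), (4, 47), (14, 40), (17, 41), (18, 37)])
v19: WRITE a=26  (a history now [(1, 18), (2, 30), (5, 1), (9, 35), (13, 8), (16, 79), (19, 26)])
READ c @v10: history=[(3, 42), (4, 47), (14, 40), (17, 41), (18, 37)] -> pick v4 -> 47
v20: WRITE b=14  (b history now [(6, 88), (7, 26), (8, 35), (10, 85), (11, 36), (12, 14), (15, 24), (20, 14)])
READ c @v16: history=[(3, 42), (4, 47), (14, 40), (17, 41), (18, 37)] -> pick v14 -> 40
v21: WRITE b=82  (b history now [(6, 88), (7, 26), (8, 35), (10, 85), (11, 36), (12, 14), (15, 24), (20, 14), (21, 82)])
v22: WRITE c=98  (c history now [(3, 42), (4, 47), (14, 40), (17, 41), (18, 37), (22, 98)])
READ b @v11: history=[(6, 88), (7, 26), (8, 35), (10, 85), (11, 36), (12, 14), (15, 24), (20, 14), (21, 82)] -> pick v11 -> 36
v23: WRITE c=91  (c history now [(3, 42), (4, 47), (14, 40), (17, 41), (18, 37), (22, 98), (23, 91)])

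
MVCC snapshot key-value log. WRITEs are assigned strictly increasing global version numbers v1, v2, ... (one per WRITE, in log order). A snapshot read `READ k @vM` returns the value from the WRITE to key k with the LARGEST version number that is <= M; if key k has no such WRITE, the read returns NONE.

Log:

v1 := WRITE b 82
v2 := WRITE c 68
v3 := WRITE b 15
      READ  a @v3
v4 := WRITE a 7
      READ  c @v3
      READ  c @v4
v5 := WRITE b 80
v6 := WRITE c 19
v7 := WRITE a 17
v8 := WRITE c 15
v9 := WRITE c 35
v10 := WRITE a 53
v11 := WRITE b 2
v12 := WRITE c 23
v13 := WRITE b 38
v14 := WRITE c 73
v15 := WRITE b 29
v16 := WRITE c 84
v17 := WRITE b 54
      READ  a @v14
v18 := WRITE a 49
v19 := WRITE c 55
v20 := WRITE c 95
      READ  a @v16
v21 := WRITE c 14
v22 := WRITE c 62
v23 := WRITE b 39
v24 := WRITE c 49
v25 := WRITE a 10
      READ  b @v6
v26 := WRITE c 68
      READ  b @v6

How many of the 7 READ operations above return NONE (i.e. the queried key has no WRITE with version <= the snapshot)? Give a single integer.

Answer: 1

Derivation:
v1: WRITE b=82  (b history now [(1, 82)])
v2: WRITE c=68  (c history now [(2, 68)])
v3: WRITE b=15  (b history now [(1, 82), (3, 15)])
READ a @v3: history=[] -> no version <= 3 -> NONE
v4: WRITE a=7  (a history now [(4, 7)])
READ c @v3: history=[(2, 68)] -> pick v2 -> 68
READ c @v4: history=[(2, 68)] -> pick v2 -> 68
v5: WRITE b=80  (b history now [(1, 82), (3, 15), (5, 80)])
v6: WRITE c=19  (c history now [(2, 68), (6, 19)])
v7: WRITE a=17  (a history now [(4, 7), (7, 17)])
v8: WRITE c=15  (c history now [(2, 68), (6, 19), (8, 15)])
v9: WRITE c=35  (c history now [(2, 68), (6, 19), (8, 15), (9, 35)])
v10: WRITE a=53  (a history now [(4, 7), (7, 17), (10, 53)])
v11: WRITE b=2  (b history now [(1, 82), (3, 15), (5, 80), (11, 2)])
v12: WRITE c=23  (c history now [(2, 68), (6, 19), (8, 15), (9, 35), (12, 23)])
v13: WRITE b=38  (b history now [(1, 82), (3, 15), (5, 80), (11, 2), (13, 38)])
v14: WRITE c=73  (c history now [(2, 68), (6, 19), (8, 15), (9, 35), (12, 23), (14, 73)])
v15: WRITE b=29  (b history now [(1, 82), (3, 15), (5, 80), (11, 2), (13, 38), (15, 29)])
v16: WRITE c=84  (c history now [(2, 68), (6, 19), (8, 15), (9, 35), (12, 23), (14, 73), (16, 84)])
v17: WRITE b=54  (b history now [(1, 82), (3, 15), (5, 80), (11, 2), (13, 38), (15, 29), (17, 54)])
READ a @v14: history=[(4, 7), (7, 17), (10, 53)] -> pick v10 -> 53
v18: WRITE a=49  (a history now [(4, 7), (7, 17), (10, 53), (18, 49)])
v19: WRITE c=55  (c history now [(2, 68), (6, 19), (8, 15), (9, 35), (12, 23), (14, 73), (16, 84), (19, 55)])
v20: WRITE c=95  (c history now [(2, 68), (6, 19), (8, 15), (9, 35), (12, 23), (14, 73), (16, 84), (19, 55), (20, 95)])
READ a @v16: history=[(4, 7), (7, 17), (10, 53), (18, 49)] -> pick v10 -> 53
v21: WRITE c=14  (c history now [(2, 68), (6, 19), (8, 15), (9, 35), (12, 23), (14, 73), (16, 84), (19, 55), (20, 95), (21, 14)])
v22: WRITE c=62  (c history now [(2, 68), (6, 19), (8, 15), (9, 35), (12, 23), (14, 73), (16, 84), (19, 55), (20, 95), (21, 14), (22, 62)])
v23: WRITE b=39  (b history now [(1, 82), (3, 15), (5, 80), (11, 2), (13, 38), (15, 29), (17, 54), (23, 39)])
v24: WRITE c=49  (c history now [(2, 68), (6, 19), (8, 15), (9, 35), (12, 23), (14, 73), (16, 84), (19, 55), (20, 95), (21, 14), (22, 62), (24, 49)])
v25: WRITE a=10  (a history now [(4, 7), (7, 17), (10, 53), (18, 49), (25, 10)])
READ b @v6: history=[(1, 82), (3, 15), (5, 80), (11, 2), (13, 38), (15, 29), (17, 54), (23, 39)] -> pick v5 -> 80
v26: WRITE c=68  (c history now [(2, 68), (6, 19), (8, 15), (9, 35), (12, 23), (14, 73), (16, 84), (19, 55), (20, 95), (21, 14), (22, 62), (24, 49), (26, 68)])
READ b @v6: history=[(1, 82), (3, 15), (5, 80), (11, 2), (13, 38), (15, 29), (17, 54), (23, 39)] -> pick v5 -> 80
Read results in order: ['NONE', '68', '68', '53', '53', '80', '80']
NONE count = 1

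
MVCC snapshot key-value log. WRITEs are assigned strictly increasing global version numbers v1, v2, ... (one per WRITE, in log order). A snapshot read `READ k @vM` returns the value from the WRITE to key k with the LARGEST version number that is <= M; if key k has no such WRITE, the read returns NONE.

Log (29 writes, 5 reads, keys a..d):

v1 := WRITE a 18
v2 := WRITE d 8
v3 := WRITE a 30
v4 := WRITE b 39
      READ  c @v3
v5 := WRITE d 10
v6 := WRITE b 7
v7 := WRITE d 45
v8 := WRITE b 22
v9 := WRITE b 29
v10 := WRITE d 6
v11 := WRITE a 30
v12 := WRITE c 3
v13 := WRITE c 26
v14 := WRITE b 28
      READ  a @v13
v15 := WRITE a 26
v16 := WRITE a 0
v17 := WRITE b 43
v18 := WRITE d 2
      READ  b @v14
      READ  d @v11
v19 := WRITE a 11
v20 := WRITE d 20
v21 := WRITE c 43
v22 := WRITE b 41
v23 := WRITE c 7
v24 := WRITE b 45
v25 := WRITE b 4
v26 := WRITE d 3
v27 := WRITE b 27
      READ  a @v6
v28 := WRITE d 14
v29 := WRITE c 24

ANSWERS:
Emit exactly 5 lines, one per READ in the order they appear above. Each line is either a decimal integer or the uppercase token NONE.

Answer: NONE
30
28
6
30

Derivation:
v1: WRITE a=18  (a history now [(1, 18)])
v2: WRITE d=8  (d history now [(2, 8)])
v3: WRITE a=30  (a history now [(1, 18), (3, 30)])
v4: WRITE b=39  (b history now [(4, 39)])
READ c @v3: history=[] -> no version <= 3 -> NONE
v5: WRITE d=10  (d history now [(2, 8), (5, 10)])
v6: WRITE b=7  (b history now [(4, 39), (6, 7)])
v7: WRITE d=45  (d history now [(2, 8), (5, 10), (7, 45)])
v8: WRITE b=22  (b history now [(4, 39), (6, 7), (8, 22)])
v9: WRITE b=29  (b history now [(4, 39), (6, 7), (8, 22), (9, 29)])
v10: WRITE d=6  (d history now [(2, 8), (5, 10), (7, 45), (10, 6)])
v11: WRITE a=30  (a history now [(1, 18), (3, 30), (11, 30)])
v12: WRITE c=3  (c history now [(12, 3)])
v13: WRITE c=26  (c history now [(12, 3), (13, 26)])
v14: WRITE b=28  (b history now [(4, 39), (6, 7), (8, 22), (9, 29), (14, 28)])
READ a @v13: history=[(1, 18), (3, 30), (11, 30)] -> pick v11 -> 30
v15: WRITE a=26  (a history now [(1, 18), (3, 30), (11, 30), (15, 26)])
v16: WRITE a=0  (a history now [(1, 18), (3, 30), (11, 30), (15, 26), (16, 0)])
v17: WRITE b=43  (b history now [(4, 39), (6, 7), (8, 22), (9, 29), (14, 28), (17, 43)])
v18: WRITE d=2  (d history now [(2, 8), (5, 10), (7, 45), (10, 6), (18, 2)])
READ b @v14: history=[(4, 39), (6, 7), (8, 22), (9, 29), (14, 28), (17, 43)] -> pick v14 -> 28
READ d @v11: history=[(2, 8), (5, 10), (7, 45), (10, 6), (18, 2)] -> pick v10 -> 6
v19: WRITE a=11  (a history now [(1, 18), (3, 30), (11, 30), (15, 26), (16, 0), (19, 11)])
v20: WRITE d=20  (d history now [(2, 8), (5, 10), (7, 45), (10, 6), (18, 2), (20, 20)])
v21: WRITE c=43  (c history now [(12, 3), (13, 26), (21, 43)])
v22: WRITE b=41  (b history now [(4, 39), (6, 7), (8, 22), (9, 29), (14, 28), (17, 43), (22, 41)])
v23: WRITE c=7  (c history now [(12, 3), (13, 26), (21, 43), (23, 7)])
v24: WRITE b=45  (b history now [(4, 39), (6, 7), (8, 22), (9, 29), (14, 28), (17, 43), (22, 41), (24, 45)])
v25: WRITE b=4  (b history now [(4, 39), (6, 7), (8, 22), (9, 29), (14, 28), (17, 43), (22, 41), (24, 45), (25, 4)])
v26: WRITE d=3  (d history now [(2, 8), (5, 10), (7, 45), (10, 6), (18, 2), (20, 20), (26, 3)])
v27: WRITE b=27  (b history now [(4, 39), (6, 7), (8, 22), (9, 29), (14, 28), (17, 43), (22, 41), (24, 45), (25, 4), (27, 27)])
READ a @v6: history=[(1, 18), (3, 30), (11, 30), (15, 26), (16, 0), (19, 11)] -> pick v3 -> 30
v28: WRITE d=14  (d history now [(2, 8), (5, 10), (7, 45), (10, 6), (18, 2), (20, 20), (26, 3), (28, 14)])
v29: WRITE c=24  (c history now [(12, 3), (13, 26), (21, 43), (23, 7), (29, 24)])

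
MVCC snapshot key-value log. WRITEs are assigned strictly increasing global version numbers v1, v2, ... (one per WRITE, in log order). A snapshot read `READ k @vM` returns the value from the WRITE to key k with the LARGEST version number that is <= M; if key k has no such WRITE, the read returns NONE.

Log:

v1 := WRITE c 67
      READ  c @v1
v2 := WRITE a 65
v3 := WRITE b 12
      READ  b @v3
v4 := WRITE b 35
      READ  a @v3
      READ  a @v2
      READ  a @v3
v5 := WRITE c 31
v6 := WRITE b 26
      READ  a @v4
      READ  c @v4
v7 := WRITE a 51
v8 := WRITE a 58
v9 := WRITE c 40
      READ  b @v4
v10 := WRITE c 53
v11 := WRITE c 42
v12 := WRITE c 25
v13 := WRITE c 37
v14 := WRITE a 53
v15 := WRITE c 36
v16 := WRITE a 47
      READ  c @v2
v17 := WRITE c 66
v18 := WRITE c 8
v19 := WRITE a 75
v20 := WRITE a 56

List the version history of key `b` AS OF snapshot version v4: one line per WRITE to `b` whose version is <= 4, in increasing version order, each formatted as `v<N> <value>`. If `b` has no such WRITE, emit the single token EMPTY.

Scan writes for key=b with version <= 4:
  v1 WRITE c 67 -> skip
  v2 WRITE a 65 -> skip
  v3 WRITE b 12 -> keep
  v4 WRITE b 35 -> keep
  v5 WRITE c 31 -> skip
  v6 WRITE b 26 -> drop (> snap)
  v7 WRITE a 51 -> skip
  v8 WRITE a 58 -> skip
  v9 WRITE c 40 -> skip
  v10 WRITE c 53 -> skip
  v11 WRITE c 42 -> skip
  v12 WRITE c 25 -> skip
  v13 WRITE c 37 -> skip
  v14 WRITE a 53 -> skip
  v15 WRITE c 36 -> skip
  v16 WRITE a 47 -> skip
  v17 WRITE c 66 -> skip
  v18 WRITE c 8 -> skip
  v19 WRITE a 75 -> skip
  v20 WRITE a 56 -> skip
Collected: [(3, 12), (4, 35)]

Answer: v3 12
v4 35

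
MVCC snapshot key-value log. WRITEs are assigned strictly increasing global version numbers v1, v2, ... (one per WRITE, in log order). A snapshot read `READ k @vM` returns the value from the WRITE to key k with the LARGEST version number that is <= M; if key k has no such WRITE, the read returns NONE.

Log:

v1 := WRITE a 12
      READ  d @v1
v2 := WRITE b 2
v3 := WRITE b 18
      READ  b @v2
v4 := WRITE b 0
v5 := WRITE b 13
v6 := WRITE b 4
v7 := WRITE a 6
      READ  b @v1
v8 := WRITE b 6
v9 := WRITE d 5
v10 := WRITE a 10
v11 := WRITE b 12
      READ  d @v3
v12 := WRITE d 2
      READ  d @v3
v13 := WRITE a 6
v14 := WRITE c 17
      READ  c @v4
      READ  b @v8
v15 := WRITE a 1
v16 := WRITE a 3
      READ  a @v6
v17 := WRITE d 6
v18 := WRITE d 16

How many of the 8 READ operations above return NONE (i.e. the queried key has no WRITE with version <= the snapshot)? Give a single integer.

v1: WRITE a=12  (a history now [(1, 12)])
READ d @v1: history=[] -> no version <= 1 -> NONE
v2: WRITE b=2  (b history now [(2, 2)])
v3: WRITE b=18  (b history now [(2, 2), (3, 18)])
READ b @v2: history=[(2, 2), (3, 18)] -> pick v2 -> 2
v4: WRITE b=0  (b history now [(2, 2), (3, 18), (4, 0)])
v5: WRITE b=13  (b history now [(2, 2), (3, 18), (4, 0), (5, 13)])
v6: WRITE b=4  (b history now [(2, 2), (3, 18), (4, 0), (5, 13), (6, 4)])
v7: WRITE a=6  (a history now [(1, 12), (7, 6)])
READ b @v1: history=[(2, 2), (3, 18), (4, 0), (5, 13), (6, 4)] -> no version <= 1 -> NONE
v8: WRITE b=6  (b history now [(2, 2), (3, 18), (4, 0), (5, 13), (6, 4), (8, 6)])
v9: WRITE d=5  (d history now [(9, 5)])
v10: WRITE a=10  (a history now [(1, 12), (7, 6), (10, 10)])
v11: WRITE b=12  (b history now [(2, 2), (3, 18), (4, 0), (5, 13), (6, 4), (8, 6), (11, 12)])
READ d @v3: history=[(9, 5)] -> no version <= 3 -> NONE
v12: WRITE d=2  (d history now [(9, 5), (12, 2)])
READ d @v3: history=[(9, 5), (12, 2)] -> no version <= 3 -> NONE
v13: WRITE a=6  (a history now [(1, 12), (7, 6), (10, 10), (13, 6)])
v14: WRITE c=17  (c history now [(14, 17)])
READ c @v4: history=[(14, 17)] -> no version <= 4 -> NONE
READ b @v8: history=[(2, 2), (3, 18), (4, 0), (5, 13), (6, 4), (8, 6), (11, 12)] -> pick v8 -> 6
v15: WRITE a=1  (a history now [(1, 12), (7, 6), (10, 10), (13, 6), (15, 1)])
v16: WRITE a=3  (a history now [(1, 12), (7, 6), (10, 10), (13, 6), (15, 1), (16, 3)])
READ a @v6: history=[(1, 12), (7, 6), (10, 10), (13, 6), (15, 1), (16, 3)] -> pick v1 -> 12
v17: WRITE d=6  (d history now [(9, 5), (12, 2), (17, 6)])
v18: WRITE d=16  (d history now [(9, 5), (12, 2), (17, 6), (18, 16)])
Read results in order: ['NONE', '2', 'NONE', 'NONE', 'NONE', 'NONE', '6', '12']
NONE count = 5

Answer: 5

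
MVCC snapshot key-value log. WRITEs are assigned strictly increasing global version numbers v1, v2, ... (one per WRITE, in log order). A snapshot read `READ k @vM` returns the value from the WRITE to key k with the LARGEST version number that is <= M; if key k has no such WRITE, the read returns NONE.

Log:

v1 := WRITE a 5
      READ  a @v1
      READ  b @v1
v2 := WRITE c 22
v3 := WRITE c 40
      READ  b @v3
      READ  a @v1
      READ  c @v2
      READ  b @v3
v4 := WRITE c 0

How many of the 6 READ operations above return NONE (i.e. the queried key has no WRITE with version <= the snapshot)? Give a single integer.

v1: WRITE a=5  (a history now [(1, 5)])
READ a @v1: history=[(1, 5)] -> pick v1 -> 5
READ b @v1: history=[] -> no version <= 1 -> NONE
v2: WRITE c=22  (c history now [(2, 22)])
v3: WRITE c=40  (c history now [(2, 22), (3, 40)])
READ b @v3: history=[] -> no version <= 3 -> NONE
READ a @v1: history=[(1, 5)] -> pick v1 -> 5
READ c @v2: history=[(2, 22), (3, 40)] -> pick v2 -> 22
READ b @v3: history=[] -> no version <= 3 -> NONE
v4: WRITE c=0  (c history now [(2, 22), (3, 40), (4, 0)])
Read results in order: ['5', 'NONE', 'NONE', '5', '22', 'NONE']
NONE count = 3

Answer: 3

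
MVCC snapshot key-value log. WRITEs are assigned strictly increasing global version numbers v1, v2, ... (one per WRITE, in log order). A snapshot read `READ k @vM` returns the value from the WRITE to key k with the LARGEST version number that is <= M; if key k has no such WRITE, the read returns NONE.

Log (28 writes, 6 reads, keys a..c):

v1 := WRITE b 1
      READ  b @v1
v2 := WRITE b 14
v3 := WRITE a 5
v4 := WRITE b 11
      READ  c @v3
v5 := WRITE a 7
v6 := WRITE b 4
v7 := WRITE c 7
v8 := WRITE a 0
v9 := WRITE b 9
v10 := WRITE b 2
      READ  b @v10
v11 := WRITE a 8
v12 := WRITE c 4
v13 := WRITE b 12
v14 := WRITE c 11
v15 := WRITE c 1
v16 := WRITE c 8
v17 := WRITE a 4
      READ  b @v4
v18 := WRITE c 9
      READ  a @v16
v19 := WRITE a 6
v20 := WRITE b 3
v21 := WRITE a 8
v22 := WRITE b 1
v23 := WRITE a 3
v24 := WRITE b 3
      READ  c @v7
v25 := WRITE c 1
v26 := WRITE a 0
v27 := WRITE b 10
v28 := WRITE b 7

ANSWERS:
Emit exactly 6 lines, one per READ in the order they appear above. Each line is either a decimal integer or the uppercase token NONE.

v1: WRITE b=1  (b history now [(1, 1)])
READ b @v1: history=[(1, 1)] -> pick v1 -> 1
v2: WRITE b=14  (b history now [(1, 1), (2, 14)])
v3: WRITE a=5  (a history now [(3, 5)])
v4: WRITE b=11  (b history now [(1, 1), (2, 14), (4, 11)])
READ c @v3: history=[] -> no version <= 3 -> NONE
v5: WRITE a=7  (a history now [(3, 5), (5, 7)])
v6: WRITE b=4  (b history now [(1, 1), (2, 14), (4, 11), (6, 4)])
v7: WRITE c=7  (c history now [(7, 7)])
v8: WRITE a=0  (a history now [(3, 5), (5, 7), (8, 0)])
v9: WRITE b=9  (b history now [(1, 1), (2, 14), (4, 11), (6, 4), (9, 9)])
v10: WRITE b=2  (b history now [(1, 1), (2, 14), (4, 11), (6, 4), (9, 9), (10, 2)])
READ b @v10: history=[(1, 1), (2, 14), (4, 11), (6, 4), (9, 9), (10, 2)] -> pick v10 -> 2
v11: WRITE a=8  (a history now [(3, 5), (5, 7), (8, 0), (11, 8)])
v12: WRITE c=4  (c history now [(7, 7), (12, 4)])
v13: WRITE b=12  (b history now [(1, 1), (2, 14), (4, 11), (6, 4), (9, 9), (10, 2), (13, 12)])
v14: WRITE c=11  (c history now [(7, 7), (12, 4), (14, 11)])
v15: WRITE c=1  (c history now [(7, 7), (12, 4), (14, 11), (15, 1)])
v16: WRITE c=8  (c history now [(7, 7), (12, 4), (14, 11), (15, 1), (16, 8)])
v17: WRITE a=4  (a history now [(3, 5), (5, 7), (8, 0), (11, 8), (17, 4)])
READ b @v4: history=[(1, 1), (2, 14), (4, 11), (6, 4), (9, 9), (10, 2), (13, 12)] -> pick v4 -> 11
v18: WRITE c=9  (c history now [(7, 7), (12, 4), (14, 11), (15, 1), (16, 8), (18, 9)])
READ a @v16: history=[(3, 5), (5, 7), (8, 0), (11, 8), (17, 4)] -> pick v11 -> 8
v19: WRITE a=6  (a history now [(3, 5), (5, 7), (8, 0), (11, 8), (17, 4), (19, 6)])
v20: WRITE b=3  (b history now [(1, 1), (2, 14), (4, 11), (6, 4), (9, 9), (10, 2), (13, 12), (20, 3)])
v21: WRITE a=8  (a history now [(3, 5), (5, 7), (8, 0), (11, 8), (17, 4), (19, 6), (21, 8)])
v22: WRITE b=1  (b history now [(1, 1), (2, 14), (4, 11), (6, 4), (9, 9), (10, 2), (13, 12), (20, 3), (22, 1)])
v23: WRITE a=3  (a history now [(3, 5), (5, 7), (8, 0), (11, 8), (17, 4), (19, 6), (21, 8), (23, 3)])
v24: WRITE b=3  (b history now [(1, 1), (2, 14), (4, 11), (6, 4), (9, 9), (10, 2), (13, 12), (20, 3), (22, 1), (24, 3)])
READ c @v7: history=[(7, 7), (12, 4), (14, 11), (15, 1), (16, 8), (18, 9)] -> pick v7 -> 7
v25: WRITE c=1  (c history now [(7, 7), (12, 4), (14, 11), (15, 1), (16, 8), (18, 9), (25, 1)])
v26: WRITE a=0  (a history now [(3, 5), (5, 7), (8, 0), (11, 8), (17, 4), (19, 6), (21, 8), (23, 3), (26, 0)])
v27: WRITE b=10  (b history now [(1, 1), (2, 14), (4, 11), (6, 4), (9, 9), (10, 2), (13, 12), (20, 3), (22, 1), (24, 3), (27, 10)])
v28: WRITE b=7  (b history now [(1, 1), (2, 14), (4, 11), (6, 4), (9, 9), (10, 2), (13, 12), (20, 3), (22, 1), (24, 3), (27, 10), (28, 7)])

Answer: 1
NONE
2
11
8
7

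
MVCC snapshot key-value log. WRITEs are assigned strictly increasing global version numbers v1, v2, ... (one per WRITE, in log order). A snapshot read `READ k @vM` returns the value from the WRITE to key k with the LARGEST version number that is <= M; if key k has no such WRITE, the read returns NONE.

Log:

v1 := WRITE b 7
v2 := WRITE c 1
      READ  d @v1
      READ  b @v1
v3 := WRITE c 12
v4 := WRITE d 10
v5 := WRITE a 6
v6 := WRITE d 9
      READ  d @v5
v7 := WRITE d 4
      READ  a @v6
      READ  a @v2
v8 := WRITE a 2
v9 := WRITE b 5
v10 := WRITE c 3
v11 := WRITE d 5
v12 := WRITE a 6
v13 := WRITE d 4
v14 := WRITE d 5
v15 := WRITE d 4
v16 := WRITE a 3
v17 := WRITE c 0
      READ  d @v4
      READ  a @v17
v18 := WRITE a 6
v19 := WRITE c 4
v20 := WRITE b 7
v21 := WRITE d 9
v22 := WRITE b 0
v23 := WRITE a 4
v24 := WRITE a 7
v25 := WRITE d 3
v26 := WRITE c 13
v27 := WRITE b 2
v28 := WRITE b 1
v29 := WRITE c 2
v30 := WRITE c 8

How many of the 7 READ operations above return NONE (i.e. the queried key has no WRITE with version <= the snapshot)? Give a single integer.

v1: WRITE b=7  (b history now [(1, 7)])
v2: WRITE c=1  (c history now [(2, 1)])
READ d @v1: history=[] -> no version <= 1 -> NONE
READ b @v1: history=[(1, 7)] -> pick v1 -> 7
v3: WRITE c=12  (c history now [(2, 1), (3, 12)])
v4: WRITE d=10  (d history now [(4, 10)])
v5: WRITE a=6  (a history now [(5, 6)])
v6: WRITE d=9  (d history now [(4, 10), (6, 9)])
READ d @v5: history=[(4, 10), (6, 9)] -> pick v4 -> 10
v7: WRITE d=4  (d history now [(4, 10), (6, 9), (7, 4)])
READ a @v6: history=[(5, 6)] -> pick v5 -> 6
READ a @v2: history=[(5, 6)] -> no version <= 2 -> NONE
v8: WRITE a=2  (a history now [(5, 6), (8, 2)])
v9: WRITE b=5  (b history now [(1, 7), (9, 5)])
v10: WRITE c=3  (c history now [(2, 1), (3, 12), (10, 3)])
v11: WRITE d=5  (d history now [(4, 10), (6, 9), (7, 4), (11, 5)])
v12: WRITE a=6  (a history now [(5, 6), (8, 2), (12, 6)])
v13: WRITE d=4  (d history now [(4, 10), (6, 9), (7, 4), (11, 5), (13, 4)])
v14: WRITE d=5  (d history now [(4, 10), (6, 9), (7, 4), (11, 5), (13, 4), (14, 5)])
v15: WRITE d=4  (d history now [(4, 10), (6, 9), (7, 4), (11, 5), (13, 4), (14, 5), (15, 4)])
v16: WRITE a=3  (a history now [(5, 6), (8, 2), (12, 6), (16, 3)])
v17: WRITE c=0  (c history now [(2, 1), (3, 12), (10, 3), (17, 0)])
READ d @v4: history=[(4, 10), (6, 9), (7, 4), (11, 5), (13, 4), (14, 5), (15, 4)] -> pick v4 -> 10
READ a @v17: history=[(5, 6), (8, 2), (12, 6), (16, 3)] -> pick v16 -> 3
v18: WRITE a=6  (a history now [(5, 6), (8, 2), (12, 6), (16, 3), (18, 6)])
v19: WRITE c=4  (c history now [(2, 1), (3, 12), (10, 3), (17, 0), (19, 4)])
v20: WRITE b=7  (b history now [(1, 7), (9, 5), (20, 7)])
v21: WRITE d=9  (d history now [(4, 10), (6, 9), (7, 4), (11, 5), (13, 4), (14, 5), (15, 4), (21, 9)])
v22: WRITE b=0  (b history now [(1, 7), (9, 5), (20, 7), (22, 0)])
v23: WRITE a=4  (a history now [(5, 6), (8, 2), (12, 6), (16, 3), (18, 6), (23, 4)])
v24: WRITE a=7  (a history now [(5, 6), (8, 2), (12, 6), (16, 3), (18, 6), (23, 4), (24, 7)])
v25: WRITE d=3  (d history now [(4, 10), (6, 9), (7, 4), (11, 5), (13, 4), (14, 5), (15, 4), (21, 9), (25, 3)])
v26: WRITE c=13  (c history now [(2, 1), (3, 12), (10, 3), (17, 0), (19, 4), (26, 13)])
v27: WRITE b=2  (b history now [(1, 7), (9, 5), (20, 7), (22, 0), (27, 2)])
v28: WRITE b=1  (b history now [(1, 7), (9, 5), (20, 7), (22, 0), (27, 2), (28, 1)])
v29: WRITE c=2  (c history now [(2, 1), (3, 12), (10, 3), (17, 0), (19, 4), (26, 13), (29, 2)])
v30: WRITE c=8  (c history now [(2, 1), (3, 12), (10, 3), (17, 0), (19, 4), (26, 13), (29, 2), (30, 8)])
Read results in order: ['NONE', '7', '10', '6', 'NONE', '10', '3']
NONE count = 2

Answer: 2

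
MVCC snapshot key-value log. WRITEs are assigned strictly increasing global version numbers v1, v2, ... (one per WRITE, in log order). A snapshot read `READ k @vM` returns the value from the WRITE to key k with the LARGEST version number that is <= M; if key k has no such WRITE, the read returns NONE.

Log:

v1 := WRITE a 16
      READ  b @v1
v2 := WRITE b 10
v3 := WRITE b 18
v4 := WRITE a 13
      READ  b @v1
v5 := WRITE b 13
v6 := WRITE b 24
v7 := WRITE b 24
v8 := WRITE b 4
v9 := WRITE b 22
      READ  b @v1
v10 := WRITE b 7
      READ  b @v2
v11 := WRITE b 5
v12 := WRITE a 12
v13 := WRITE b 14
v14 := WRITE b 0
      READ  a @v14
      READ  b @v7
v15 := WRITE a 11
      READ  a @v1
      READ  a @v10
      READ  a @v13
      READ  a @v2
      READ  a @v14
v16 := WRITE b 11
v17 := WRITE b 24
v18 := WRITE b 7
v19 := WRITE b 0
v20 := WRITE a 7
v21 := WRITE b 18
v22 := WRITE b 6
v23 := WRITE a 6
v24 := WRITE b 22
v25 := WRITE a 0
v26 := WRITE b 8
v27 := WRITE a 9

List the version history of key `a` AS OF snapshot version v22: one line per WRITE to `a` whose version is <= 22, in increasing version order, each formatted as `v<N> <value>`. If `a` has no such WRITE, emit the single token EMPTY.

Scan writes for key=a with version <= 22:
  v1 WRITE a 16 -> keep
  v2 WRITE b 10 -> skip
  v3 WRITE b 18 -> skip
  v4 WRITE a 13 -> keep
  v5 WRITE b 13 -> skip
  v6 WRITE b 24 -> skip
  v7 WRITE b 24 -> skip
  v8 WRITE b 4 -> skip
  v9 WRITE b 22 -> skip
  v10 WRITE b 7 -> skip
  v11 WRITE b 5 -> skip
  v12 WRITE a 12 -> keep
  v13 WRITE b 14 -> skip
  v14 WRITE b 0 -> skip
  v15 WRITE a 11 -> keep
  v16 WRITE b 11 -> skip
  v17 WRITE b 24 -> skip
  v18 WRITE b 7 -> skip
  v19 WRITE b 0 -> skip
  v20 WRITE a 7 -> keep
  v21 WRITE b 18 -> skip
  v22 WRITE b 6 -> skip
  v23 WRITE a 6 -> drop (> snap)
  v24 WRITE b 22 -> skip
  v25 WRITE a 0 -> drop (> snap)
  v26 WRITE b 8 -> skip
  v27 WRITE a 9 -> drop (> snap)
Collected: [(1, 16), (4, 13), (12, 12), (15, 11), (20, 7)]

Answer: v1 16
v4 13
v12 12
v15 11
v20 7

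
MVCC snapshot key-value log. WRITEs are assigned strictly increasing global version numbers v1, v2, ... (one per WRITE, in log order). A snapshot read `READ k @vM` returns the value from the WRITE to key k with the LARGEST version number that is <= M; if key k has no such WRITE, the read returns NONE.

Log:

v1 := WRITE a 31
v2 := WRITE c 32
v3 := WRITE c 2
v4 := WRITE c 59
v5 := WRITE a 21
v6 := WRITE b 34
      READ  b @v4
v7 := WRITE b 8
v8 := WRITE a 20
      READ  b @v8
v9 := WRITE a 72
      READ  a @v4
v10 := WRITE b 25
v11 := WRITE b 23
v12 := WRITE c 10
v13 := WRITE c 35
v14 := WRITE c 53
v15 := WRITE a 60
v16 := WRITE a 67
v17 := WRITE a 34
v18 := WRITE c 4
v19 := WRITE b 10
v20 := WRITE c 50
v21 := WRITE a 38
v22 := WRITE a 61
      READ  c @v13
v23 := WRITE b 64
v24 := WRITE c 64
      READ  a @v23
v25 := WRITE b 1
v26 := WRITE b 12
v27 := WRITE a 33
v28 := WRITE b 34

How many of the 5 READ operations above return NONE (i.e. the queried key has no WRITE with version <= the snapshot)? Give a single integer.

v1: WRITE a=31  (a history now [(1, 31)])
v2: WRITE c=32  (c history now [(2, 32)])
v3: WRITE c=2  (c history now [(2, 32), (3, 2)])
v4: WRITE c=59  (c history now [(2, 32), (3, 2), (4, 59)])
v5: WRITE a=21  (a history now [(1, 31), (5, 21)])
v6: WRITE b=34  (b history now [(6, 34)])
READ b @v4: history=[(6, 34)] -> no version <= 4 -> NONE
v7: WRITE b=8  (b history now [(6, 34), (7, 8)])
v8: WRITE a=20  (a history now [(1, 31), (5, 21), (8, 20)])
READ b @v8: history=[(6, 34), (7, 8)] -> pick v7 -> 8
v9: WRITE a=72  (a history now [(1, 31), (5, 21), (8, 20), (9, 72)])
READ a @v4: history=[(1, 31), (5, 21), (8, 20), (9, 72)] -> pick v1 -> 31
v10: WRITE b=25  (b history now [(6, 34), (7, 8), (10, 25)])
v11: WRITE b=23  (b history now [(6, 34), (7, 8), (10, 25), (11, 23)])
v12: WRITE c=10  (c history now [(2, 32), (3, 2), (4, 59), (12, 10)])
v13: WRITE c=35  (c history now [(2, 32), (3, 2), (4, 59), (12, 10), (13, 35)])
v14: WRITE c=53  (c history now [(2, 32), (3, 2), (4, 59), (12, 10), (13, 35), (14, 53)])
v15: WRITE a=60  (a history now [(1, 31), (5, 21), (8, 20), (9, 72), (15, 60)])
v16: WRITE a=67  (a history now [(1, 31), (5, 21), (8, 20), (9, 72), (15, 60), (16, 67)])
v17: WRITE a=34  (a history now [(1, 31), (5, 21), (8, 20), (9, 72), (15, 60), (16, 67), (17, 34)])
v18: WRITE c=4  (c history now [(2, 32), (3, 2), (4, 59), (12, 10), (13, 35), (14, 53), (18, 4)])
v19: WRITE b=10  (b history now [(6, 34), (7, 8), (10, 25), (11, 23), (19, 10)])
v20: WRITE c=50  (c history now [(2, 32), (3, 2), (4, 59), (12, 10), (13, 35), (14, 53), (18, 4), (20, 50)])
v21: WRITE a=38  (a history now [(1, 31), (5, 21), (8, 20), (9, 72), (15, 60), (16, 67), (17, 34), (21, 38)])
v22: WRITE a=61  (a history now [(1, 31), (5, 21), (8, 20), (9, 72), (15, 60), (16, 67), (17, 34), (21, 38), (22, 61)])
READ c @v13: history=[(2, 32), (3, 2), (4, 59), (12, 10), (13, 35), (14, 53), (18, 4), (20, 50)] -> pick v13 -> 35
v23: WRITE b=64  (b history now [(6, 34), (7, 8), (10, 25), (11, 23), (19, 10), (23, 64)])
v24: WRITE c=64  (c history now [(2, 32), (3, 2), (4, 59), (12, 10), (13, 35), (14, 53), (18, 4), (20, 50), (24, 64)])
READ a @v23: history=[(1, 31), (5, 21), (8, 20), (9, 72), (15, 60), (16, 67), (17, 34), (21, 38), (22, 61)] -> pick v22 -> 61
v25: WRITE b=1  (b history now [(6, 34), (7, 8), (10, 25), (11, 23), (19, 10), (23, 64), (25, 1)])
v26: WRITE b=12  (b history now [(6, 34), (7, 8), (10, 25), (11, 23), (19, 10), (23, 64), (25, 1), (26, 12)])
v27: WRITE a=33  (a history now [(1, 31), (5, 21), (8, 20), (9, 72), (15, 60), (16, 67), (17, 34), (21, 38), (22, 61), (27, 33)])
v28: WRITE b=34  (b history now [(6, 34), (7, 8), (10, 25), (11, 23), (19, 10), (23, 64), (25, 1), (26, 12), (28, 34)])
Read results in order: ['NONE', '8', '31', '35', '61']
NONE count = 1

Answer: 1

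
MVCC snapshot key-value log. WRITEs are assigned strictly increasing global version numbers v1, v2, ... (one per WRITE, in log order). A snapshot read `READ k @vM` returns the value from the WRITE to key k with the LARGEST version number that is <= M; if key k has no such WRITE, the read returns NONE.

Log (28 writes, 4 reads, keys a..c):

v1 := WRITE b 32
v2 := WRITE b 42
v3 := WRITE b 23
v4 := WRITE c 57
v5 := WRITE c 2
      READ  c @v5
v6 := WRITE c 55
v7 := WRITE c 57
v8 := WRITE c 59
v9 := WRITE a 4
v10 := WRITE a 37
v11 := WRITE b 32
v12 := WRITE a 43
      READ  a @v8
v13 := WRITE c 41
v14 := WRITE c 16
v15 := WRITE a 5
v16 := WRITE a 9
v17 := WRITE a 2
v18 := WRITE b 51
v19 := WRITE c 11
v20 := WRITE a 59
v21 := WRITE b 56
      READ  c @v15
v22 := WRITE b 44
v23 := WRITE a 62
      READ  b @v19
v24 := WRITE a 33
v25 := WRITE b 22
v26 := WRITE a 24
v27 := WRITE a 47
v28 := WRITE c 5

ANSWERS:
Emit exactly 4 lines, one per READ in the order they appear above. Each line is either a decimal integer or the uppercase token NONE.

Answer: 2
NONE
16
51

Derivation:
v1: WRITE b=32  (b history now [(1, 32)])
v2: WRITE b=42  (b history now [(1, 32), (2, 42)])
v3: WRITE b=23  (b history now [(1, 32), (2, 42), (3, 23)])
v4: WRITE c=57  (c history now [(4, 57)])
v5: WRITE c=2  (c history now [(4, 57), (5, 2)])
READ c @v5: history=[(4, 57), (5, 2)] -> pick v5 -> 2
v6: WRITE c=55  (c history now [(4, 57), (5, 2), (6, 55)])
v7: WRITE c=57  (c history now [(4, 57), (5, 2), (6, 55), (7, 57)])
v8: WRITE c=59  (c history now [(4, 57), (5, 2), (6, 55), (7, 57), (8, 59)])
v9: WRITE a=4  (a history now [(9, 4)])
v10: WRITE a=37  (a history now [(9, 4), (10, 37)])
v11: WRITE b=32  (b history now [(1, 32), (2, 42), (3, 23), (11, 32)])
v12: WRITE a=43  (a history now [(9, 4), (10, 37), (12, 43)])
READ a @v8: history=[(9, 4), (10, 37), (12, 43)] -> no version <= 8 -> NONE
v13: WRITE c=41  (c history now [(4, 57), (5, 2), (6, 55), (7, 57), (8, 59), (13, 41)])
v14: WRITE c=16  (c history now [(4, 57), (5, 2), (6, 55), (7, 57), (8, 59), (13, 41), (14, 16)])
v15: WRITE a=5  (a history now [(9, 4), (10, 37), (12, 43), (15, 5)])
v16: WRITE a=9  (a history now [(9, 4), (10, 37), (12, 43), (15, 5), (16, 9)])
v17: WRITE a=2  (a history now [(9, 4), (10, 37), (12, 43), (15, 5), (16, 9), (17, 2)])
v18: WRITE b=51  (b history now [(1, 32), (2, 42), (3, 23), (11, 32), (18, 51)])
v19: WRITE c=11  (c history now [(4, 57), (5, 2), (6, 55), (7, 57), (8, 59), (13, 41), (14, 16), (19, 11)])
v20: WRITE a=59  (a history now [(9, 4), (10, 37), (12, 43), (15, 5), (16, 9), (17, 2), (20, 59)])
v21: WRITE b=56  (b history now [(1, 32), (2, 42), (3, 23), (11, 32), (18, 51), (21, 56)])
READ c @v15: history=[(4, 57), (5, 2), (6, 55), (7, 57), (8, 59), (13, 41), (14, 16), (19, 11)] -> pick v14 -> 16
v22: WRITE b=44  (b history now [(1, 32), (2, 42), (3, 23), (11, 32), (18, 51), (21, 56), (22, 44)])
v23: WRITE a=62  (a history now [(9, 4), (10, 37), (12, 43), (15, 5), (16, 9), (17, 2), (20, 59), (23, 62)])
READ b @v19: history=[(1, 32), (2, 42), (3, 23), (11, 32), (18, 51), (21, 56), (22, 44)] -> pick v18 -> 51
v24: WRITE a=33  (a history now [(9, 4), (10, 37), (12, 43), (15, 5), (16, 9), (17, 2), (20, 59), (23, 62), (24, 33)])
v25: WRITE b=22  (b history now [(1, 32), (2, 42), (3, 23), (11, 32), (18, 51), (21, 56), (22, 44), (25, 22)])
v26: WRITE a=24  (a history now [(9, 4), (10, 37), (12, 43), (15, 5), (16, 9), (17, 2), (20, 59), (23, 62), (24, 33), (26, 24)])
v27: WRITE a=47  (a history now [(9, 4), (10, 37), (12, 43), (15, 5), (16, 9), (17, 2), (20, 59), (23, 62), (24, 33), (26, 24), (27, 47)])
v28: WRITE c=5  (c history now [(4, 57), (5, 2), (6, 55), (7, 57), (8, 59), (13, 41), (14, 16), (19, 11), (28, 5)])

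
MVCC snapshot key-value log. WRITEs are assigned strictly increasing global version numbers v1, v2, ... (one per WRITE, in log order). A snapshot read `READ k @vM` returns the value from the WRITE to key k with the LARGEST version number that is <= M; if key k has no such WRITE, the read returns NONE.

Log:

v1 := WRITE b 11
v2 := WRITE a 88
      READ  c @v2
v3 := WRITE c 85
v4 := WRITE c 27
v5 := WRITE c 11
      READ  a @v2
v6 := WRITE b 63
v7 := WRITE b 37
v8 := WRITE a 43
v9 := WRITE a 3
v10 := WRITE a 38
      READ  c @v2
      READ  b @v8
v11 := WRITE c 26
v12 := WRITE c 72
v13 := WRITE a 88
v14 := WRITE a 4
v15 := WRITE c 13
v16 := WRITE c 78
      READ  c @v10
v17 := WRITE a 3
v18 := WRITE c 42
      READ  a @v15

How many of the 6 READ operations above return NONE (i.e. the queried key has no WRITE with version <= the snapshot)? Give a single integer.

Answer: 2

Derivation:
v1: WRITE b=11  (b history now [(1, 11)])
v2: WRITE a=88  (a history now [(2, 88)])
READ c @v2: history=[] -> no version <= 2 -> NONE
v3: WRITE c=85  (c history now [(3, 85)])
v4: WRITE c=27  (c history now [(3, 85), (4, 27)])
v5: WRITE c=11  (c history now [(3, 85), (4, 27), (5, 11)])
READ a @v2: history=[(2, 88)] -> pick v2 -> 88
v6: WRITE b=63  (b history now [(1, 11), (6, 63)])
v7: WRITE b=37  (b history now [(1, 11), (6, 63), (7, 37)])
v8: WRITE a=43  (a history now [(2, 88), (8, 43)])
v9: WRITE a=3  (a history now [(2, 88), (8, 43), (9, 3)])
v10: WRITE a=38  (a history now [(2, 88), (8, 43), (9, 3), (10, 38)])
READ c @v2: history=[(3, 85), (4, 27), (5, 11)] -> no version <= 2 -> NONE
READ b @v8: history=[(1, 11), (6, 63), (7, 37)] -> pick v7 -> 37
v11: WRITE c=26  (c history now [(3, 85), (4, 27), (5, 11), (11, 26)])
v12: WRITE c=72  (c history now [(3, 85), (4, 27), (5, 11), (11, 26), (12, 72)])
v13: WRITE a=88  (a history now [(2, 88), (8, 43), (9, 3), (10, 38), (13, 88)])
v14: WRITE a=4  (a history now [(2, 88), (8, 43), (9, 3), (10, 38), (13, 88), (14, 4)])
v15: WRITE c=13  (c history now [(3, 85), (4, 27), (5, 11), (11, 26), (12, 72), (15, 13)])
v16: WRITE c=78  (c history now [(3, 85), (4, 27), (5, 11), (11, 26), (12, 72), (15, 13), (16, 78)])
READ c @v10: history=[(3, 85), (4, 27), (5, 11), (11, 26), (12, 72), (15, 13), (16, 78)] -> pick v5 -> 11
v17: WRITE a=3  (a history now [(2, 88), (8, 43), (9, 3), (10, 38), (13, 88), (14, 4), (17, 3)])
v18: WRITE c=42  (c history now [(3, 85), (4, 27), (5, 11), (11, 26), (12, 72), (15, 13), (16, 78), (18, 42)])
READ a @v15: history=[(2, 88), (8, 43), (9, 3), (10, 38), (13, 88), (14, 4), (17, 3)] -> pick v14 -> 4
Read results in order: ['NONE', '88', 'NONE', '37', '11', '4']
NONE count = 2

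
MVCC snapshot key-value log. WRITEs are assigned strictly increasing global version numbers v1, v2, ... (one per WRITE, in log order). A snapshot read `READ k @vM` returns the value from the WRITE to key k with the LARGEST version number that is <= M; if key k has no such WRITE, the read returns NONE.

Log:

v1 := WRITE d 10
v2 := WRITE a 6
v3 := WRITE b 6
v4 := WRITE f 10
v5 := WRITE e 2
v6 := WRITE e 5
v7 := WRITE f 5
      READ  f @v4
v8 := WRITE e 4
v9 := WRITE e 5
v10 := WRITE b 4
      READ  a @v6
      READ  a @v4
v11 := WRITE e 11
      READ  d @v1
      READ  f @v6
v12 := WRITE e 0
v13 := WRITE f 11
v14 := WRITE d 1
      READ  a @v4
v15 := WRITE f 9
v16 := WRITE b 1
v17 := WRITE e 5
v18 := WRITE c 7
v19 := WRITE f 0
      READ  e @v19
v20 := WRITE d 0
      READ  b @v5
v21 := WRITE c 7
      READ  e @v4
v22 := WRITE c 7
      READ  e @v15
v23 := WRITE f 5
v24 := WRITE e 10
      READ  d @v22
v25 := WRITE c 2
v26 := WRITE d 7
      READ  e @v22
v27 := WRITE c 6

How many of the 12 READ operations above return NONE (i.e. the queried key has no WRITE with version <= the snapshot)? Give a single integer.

v1: WRITE d=10  (d history now [(1, 10)])
v2: WRITE a=6  (a history now [(2, 6)])
v3: WRITE b=6  (b history now [(3, 6)])
v4: WRITE f=10  (f history now [(4, 10)])
v5: WRITE e=2  (e history now [(5, 2)])
v6: WRITE e=5  (e history now [(5, 2), (6, 5)])
v7: WRITE f=5  (f history now [(4, 10), (7, 5)])
READ f @v4: history=[(4, 10), (7, 5)] -> pick v4 -> 10
v8: WRITE e=4  (e history now [(5, 2), (6, 5), (8, 4)])
v9: WRITE e=5  (e history now [(5, 2), (6, 5), (8, 4), (9, 5)])
v10: WRITE b=4  (b history now [(3, 6), (10, 4)])
READ a @v6: history=[(2, 6)] -> pick v2 -> 6
READ a @v4: history=[(2, 6)] -> pick v2 -> 6
v11: WRITE e=11  (e history now [(5, 2), (6, 5), (8, 4), (9, 5), (11, 11)])
READ d @v1: history=[(1, 10)] -> pick v1 -> 10
READ f @v6: history=[(4, 10), (7, 5)] -> pick v4 -> 10
v12: WRITE e=0  (e history now [(5, 2), (6, 5), (8, 4), (9, 5), (11, 11), (12, 0)])
v13: WRITE f=11  (f history now [(4, 10), (7, 5), (13, 11)])
v14: WRITE d=1  (d history now [(1, 10), (14, 1)])
READ a @v4: history=[(2, 6)] -> pick v2 -> 6
v15: WRITE f=9  (f history now [(4, 10), (7, 5), (13, 11), (15, 9)])
v16: WRITE b=1  (b history now [(3, 6), (10, 4), (16, 1)])
v17: WRITE e=5  (e history now [(5, 2), (6, 5), (8, 4), (9, 5), (11, 11), (12, 0), (17, 5)])
v18: WRITE c=7  (c history now [(18, 7)])
v19: WRITE f=0  (f history now [(4, 10), (7, 5), (13, 11), (15, 9), (19, 0)])
READ e @v19: history=[(5, 2), (6, 5), (8, 4), (9, 5), (11, 11), (12, 0), (17, 5)] -> pick v17 -> 5
v20: WRITE d=0  (d history now [(1, 10), (14, 1), (20, 0)])
READ b @v5: history=[(3, 6), (10, 4), (16, 1)] -> pick v3 -> 6
v21: WRITE c=7  (c history now [(18, 7), (21, 7)])
READ e @v4: history=[(5, 2), (6, 5), (8, 4), (9, 5), (11, 11), (12, 0), (17, 5)] -> no version <= 4 -> NONE
v22: WRITE c=7  (c history now [(18, 7), (21, 7), (22, 7)])
READ e @v15: history=[(5, 2), (6, 5), (8, 4), (9, 5), (11, 11), (12, 0), (17, 5)] -> pick v12 -> 0
v23: WRITE f=5  (f history now [(4, 10), (7, 5), (13, 11), (15, 9), (19, 0), (23, 5)])
v24: WRITE e=10  (e history now [(5, 2), (6, 5), (8, 4), (9, 5), (11, 11), (12, 0), (17, 5), (24, 10)])
READ d @v22: history=[(1, 10), (14, 1), (20, 0)] -> pick v20 -> 0
v25: WRITE c=2  (c history now [(18, 7), (21, 7), (22, 7), (25, 2)])
v26: WRITE d=7  (d history now [(1, 10), (14, 1), (20, 0), (26, 7)])
READ e @v22: history=[(5, 2), (6, 5), (8, 4), (9, 5), (11, 11), (12, 0), (17, 5), (24, 10)] -> pick v17 -> 5
v27: WRITE c=6  (c history now [(18, 7), (21, 7), (22, 7), (25, 2), (27, 6)])
Read results in order: ['10', '6', '6', '10', '10', '6', '5', '6', 'NONE', '0', '0', '5']
NONE count = 1

Answer: 1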